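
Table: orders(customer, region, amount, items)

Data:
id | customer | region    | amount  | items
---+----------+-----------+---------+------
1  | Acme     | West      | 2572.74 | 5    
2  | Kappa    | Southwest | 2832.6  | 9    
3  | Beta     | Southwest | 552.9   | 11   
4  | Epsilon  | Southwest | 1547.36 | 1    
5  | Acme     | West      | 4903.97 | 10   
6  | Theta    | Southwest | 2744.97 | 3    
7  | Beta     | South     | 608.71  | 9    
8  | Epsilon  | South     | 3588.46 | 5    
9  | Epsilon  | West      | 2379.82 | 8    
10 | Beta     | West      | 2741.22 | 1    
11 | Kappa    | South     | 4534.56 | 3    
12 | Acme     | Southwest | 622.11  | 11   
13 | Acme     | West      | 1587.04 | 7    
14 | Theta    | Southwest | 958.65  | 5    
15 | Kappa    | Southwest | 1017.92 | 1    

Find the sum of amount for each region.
SELECT region, SUM(amount) as result
FROM orders
GROUP BY region

Result:
  South: 8731.73
  Southwest: 10276.51
  West: 14184.79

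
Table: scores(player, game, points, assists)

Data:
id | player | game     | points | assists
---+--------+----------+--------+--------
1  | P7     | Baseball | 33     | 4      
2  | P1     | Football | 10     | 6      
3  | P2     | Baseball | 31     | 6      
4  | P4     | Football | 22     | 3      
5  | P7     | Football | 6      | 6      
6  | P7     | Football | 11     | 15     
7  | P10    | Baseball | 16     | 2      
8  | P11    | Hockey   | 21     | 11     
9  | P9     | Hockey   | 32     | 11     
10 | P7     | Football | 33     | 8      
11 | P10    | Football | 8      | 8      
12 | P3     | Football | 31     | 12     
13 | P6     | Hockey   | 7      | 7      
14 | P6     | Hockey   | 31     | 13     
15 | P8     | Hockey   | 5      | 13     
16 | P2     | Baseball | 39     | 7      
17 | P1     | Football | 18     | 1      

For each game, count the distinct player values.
SELECT game, COUNT(DISTINCT player)
FROM scores
GROUP BY game

Result:
  Baseball: 3 distinct
  Football: 5 distinct
  Hockey: 4 distinct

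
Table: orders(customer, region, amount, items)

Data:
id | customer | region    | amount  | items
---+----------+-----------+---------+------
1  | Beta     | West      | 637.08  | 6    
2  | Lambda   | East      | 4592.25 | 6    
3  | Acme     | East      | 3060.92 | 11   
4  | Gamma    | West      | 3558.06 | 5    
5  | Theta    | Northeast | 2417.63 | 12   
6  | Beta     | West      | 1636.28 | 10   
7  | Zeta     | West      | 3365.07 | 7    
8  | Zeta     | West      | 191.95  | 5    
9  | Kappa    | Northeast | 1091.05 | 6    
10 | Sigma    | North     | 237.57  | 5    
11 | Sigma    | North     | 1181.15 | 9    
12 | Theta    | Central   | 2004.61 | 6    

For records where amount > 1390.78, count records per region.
SELECT region, COUNT(*)
FROM orders
WHERE amount > 1390.78
GROUP BY region

Note: WHERE filters rows before grouping.

Result:
  Central: 1
  East: 2
  Northeast: 1
  West: 3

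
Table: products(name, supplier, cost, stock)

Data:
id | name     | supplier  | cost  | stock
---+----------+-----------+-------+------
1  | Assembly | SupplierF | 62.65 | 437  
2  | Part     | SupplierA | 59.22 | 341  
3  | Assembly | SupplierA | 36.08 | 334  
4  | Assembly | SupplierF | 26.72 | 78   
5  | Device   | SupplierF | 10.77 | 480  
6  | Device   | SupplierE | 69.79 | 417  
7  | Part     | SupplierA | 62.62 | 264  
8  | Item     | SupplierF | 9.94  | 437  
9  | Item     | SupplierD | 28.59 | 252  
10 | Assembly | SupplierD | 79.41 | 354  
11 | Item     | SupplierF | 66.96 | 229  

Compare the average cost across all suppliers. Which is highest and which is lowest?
SELECT supplier, AVG(cost)
FROM products
GROUP BY supplier
ORDER BY AVG(cost)

All groups:
  SupplierF: 35.41
  SupplierA: 52.64
  SupplierD: 54.00
  SupplierE: 69.79

Highest: SupplierE (69.79)
Lowest: SupplierF (35.41)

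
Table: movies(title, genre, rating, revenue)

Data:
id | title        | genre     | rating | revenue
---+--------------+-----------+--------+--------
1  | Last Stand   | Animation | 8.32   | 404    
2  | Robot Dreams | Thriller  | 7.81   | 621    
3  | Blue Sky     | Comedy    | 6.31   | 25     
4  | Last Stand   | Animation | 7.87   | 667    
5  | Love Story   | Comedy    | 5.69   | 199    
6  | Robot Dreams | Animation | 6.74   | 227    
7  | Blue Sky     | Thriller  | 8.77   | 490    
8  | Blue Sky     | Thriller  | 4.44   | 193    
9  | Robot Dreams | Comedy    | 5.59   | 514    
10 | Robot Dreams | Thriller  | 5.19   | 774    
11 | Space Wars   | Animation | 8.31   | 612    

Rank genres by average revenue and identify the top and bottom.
SELECT genre, AVG(revenue)
FROM movies
GROUP BY genre
ORDER BY AVG(revenue)

All groups:
  Comedy: 246.00
  Animation: 477.50
  Thriller: 519.50

Highest: Thriller (519.50)
Lowest: Comedy (246.00)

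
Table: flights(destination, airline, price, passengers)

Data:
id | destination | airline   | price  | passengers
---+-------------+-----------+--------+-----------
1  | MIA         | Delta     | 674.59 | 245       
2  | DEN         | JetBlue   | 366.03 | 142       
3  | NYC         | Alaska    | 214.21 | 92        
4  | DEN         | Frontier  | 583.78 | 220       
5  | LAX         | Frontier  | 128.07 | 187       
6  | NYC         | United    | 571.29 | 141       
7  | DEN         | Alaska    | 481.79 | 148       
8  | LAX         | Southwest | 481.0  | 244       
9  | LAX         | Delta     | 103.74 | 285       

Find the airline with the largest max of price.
SELECT airline, MAX(price) as val
FROM flights
GROUP BY airline
ORDER BY val DESC
LIMIT 1

Result: Delta with max(price) = 674.59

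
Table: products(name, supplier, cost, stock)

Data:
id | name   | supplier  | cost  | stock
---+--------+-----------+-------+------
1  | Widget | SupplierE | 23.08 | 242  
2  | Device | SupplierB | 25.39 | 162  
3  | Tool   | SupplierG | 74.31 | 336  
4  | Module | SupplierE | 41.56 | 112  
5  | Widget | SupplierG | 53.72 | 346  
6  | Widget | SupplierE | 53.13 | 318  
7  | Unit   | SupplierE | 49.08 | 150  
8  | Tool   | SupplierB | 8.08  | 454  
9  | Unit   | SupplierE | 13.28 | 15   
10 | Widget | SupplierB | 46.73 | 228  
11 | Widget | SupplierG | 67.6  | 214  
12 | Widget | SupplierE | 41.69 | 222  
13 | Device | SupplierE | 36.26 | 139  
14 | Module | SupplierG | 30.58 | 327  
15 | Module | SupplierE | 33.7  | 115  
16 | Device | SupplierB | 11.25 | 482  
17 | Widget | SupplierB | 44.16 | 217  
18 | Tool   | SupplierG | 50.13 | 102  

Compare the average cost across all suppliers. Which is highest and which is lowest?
SELECT supplier, AVG(cost)
FROM products
GROUP BY supplier
ORDER BY AVG(cost)

All groups:
  SupplierB: 27.12
  SupplierE: 36.47
  SupplierG: 55.27

Highest: SupplierG (55.27)
Lowest: SupplierB (27.12)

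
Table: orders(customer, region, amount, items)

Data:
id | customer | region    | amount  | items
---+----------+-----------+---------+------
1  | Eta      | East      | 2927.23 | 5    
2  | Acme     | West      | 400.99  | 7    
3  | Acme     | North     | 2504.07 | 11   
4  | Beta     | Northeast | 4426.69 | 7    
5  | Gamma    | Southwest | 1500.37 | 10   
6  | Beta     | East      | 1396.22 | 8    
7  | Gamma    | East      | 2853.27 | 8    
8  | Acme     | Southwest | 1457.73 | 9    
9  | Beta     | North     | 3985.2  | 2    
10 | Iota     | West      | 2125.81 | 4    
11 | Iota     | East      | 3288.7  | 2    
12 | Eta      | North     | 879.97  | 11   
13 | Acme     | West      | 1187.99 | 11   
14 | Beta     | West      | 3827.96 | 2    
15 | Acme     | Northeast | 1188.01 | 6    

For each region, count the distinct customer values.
SELECT region, COUNT(DISTINCT customer)
FROM orders
GROUP BY region

Result:
  East: 4 distinct
  North: 3 distinct
  Northeast: 2 distinct
  Southwest: 2 distinct
  West: 3 distinct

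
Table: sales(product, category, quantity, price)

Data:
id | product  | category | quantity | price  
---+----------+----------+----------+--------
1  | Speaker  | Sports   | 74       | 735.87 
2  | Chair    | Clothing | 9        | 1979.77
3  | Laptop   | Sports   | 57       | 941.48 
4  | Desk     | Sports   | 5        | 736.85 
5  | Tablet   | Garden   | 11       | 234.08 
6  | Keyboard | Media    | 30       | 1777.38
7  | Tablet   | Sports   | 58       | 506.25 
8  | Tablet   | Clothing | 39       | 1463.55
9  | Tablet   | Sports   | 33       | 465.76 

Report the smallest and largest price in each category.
SELECT category, MIN(price), MAX(price)
FROM sales
GROUP BY category

Result:
  Clothing: min=1463.55, max=1979.77
  Garden: min=234.08, max=234.08
  Media: min=1777.38, max=1777.38
  Sports: min=465.76, max=941.48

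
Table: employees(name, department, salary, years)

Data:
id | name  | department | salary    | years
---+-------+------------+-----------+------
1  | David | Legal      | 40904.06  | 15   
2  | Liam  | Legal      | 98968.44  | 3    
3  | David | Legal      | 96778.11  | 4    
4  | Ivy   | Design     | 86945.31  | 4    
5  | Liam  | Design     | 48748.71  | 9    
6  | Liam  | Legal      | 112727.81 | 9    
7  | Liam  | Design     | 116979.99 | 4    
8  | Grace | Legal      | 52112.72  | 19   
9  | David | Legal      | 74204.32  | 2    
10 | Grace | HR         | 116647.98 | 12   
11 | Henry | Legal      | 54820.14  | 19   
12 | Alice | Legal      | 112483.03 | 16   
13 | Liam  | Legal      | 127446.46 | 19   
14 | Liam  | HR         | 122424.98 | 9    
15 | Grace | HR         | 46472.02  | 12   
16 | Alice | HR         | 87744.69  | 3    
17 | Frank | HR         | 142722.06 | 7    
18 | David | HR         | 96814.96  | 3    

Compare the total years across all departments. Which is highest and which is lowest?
SELECT department, SUM(years)
FROM employees
GROUP BY department
ORDER BY SUM(years)

All groups:
  Design: 17
  HR: 46
  Legal: 106

Highest: Legal (106)
Lowest: Design (17)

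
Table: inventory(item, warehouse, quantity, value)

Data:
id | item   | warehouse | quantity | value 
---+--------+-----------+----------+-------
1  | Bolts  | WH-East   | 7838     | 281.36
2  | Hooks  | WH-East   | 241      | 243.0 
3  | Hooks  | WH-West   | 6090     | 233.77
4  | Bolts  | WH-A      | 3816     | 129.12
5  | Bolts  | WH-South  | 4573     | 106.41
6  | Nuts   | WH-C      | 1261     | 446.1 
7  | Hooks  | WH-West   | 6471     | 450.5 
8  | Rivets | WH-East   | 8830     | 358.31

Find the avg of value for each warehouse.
SELECT warehouse, AVG(value) as result
FROM inventory
GROUP BY warehouse

Result:
  WH-A: 129.12
  WH-C: 446.10
  WH-East: 294.22
  WH-South: 106.41
  WH-West: 342.14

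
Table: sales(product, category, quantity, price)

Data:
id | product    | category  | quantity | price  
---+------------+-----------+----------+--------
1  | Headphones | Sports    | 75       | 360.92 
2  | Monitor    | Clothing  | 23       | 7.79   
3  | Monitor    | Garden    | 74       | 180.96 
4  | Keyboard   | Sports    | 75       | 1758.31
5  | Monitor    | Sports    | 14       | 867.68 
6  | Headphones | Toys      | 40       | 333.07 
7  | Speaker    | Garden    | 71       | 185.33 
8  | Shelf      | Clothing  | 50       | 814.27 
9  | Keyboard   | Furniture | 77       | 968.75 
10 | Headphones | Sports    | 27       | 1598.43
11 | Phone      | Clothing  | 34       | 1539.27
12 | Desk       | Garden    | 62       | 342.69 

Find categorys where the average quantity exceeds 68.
SELECT category, AVG(quantity)
FROM sales
GROUP BY category
HAVING AVG(quantity) > 68

Result:
  Furniture: avg=77.00
  Garden: avg=69.00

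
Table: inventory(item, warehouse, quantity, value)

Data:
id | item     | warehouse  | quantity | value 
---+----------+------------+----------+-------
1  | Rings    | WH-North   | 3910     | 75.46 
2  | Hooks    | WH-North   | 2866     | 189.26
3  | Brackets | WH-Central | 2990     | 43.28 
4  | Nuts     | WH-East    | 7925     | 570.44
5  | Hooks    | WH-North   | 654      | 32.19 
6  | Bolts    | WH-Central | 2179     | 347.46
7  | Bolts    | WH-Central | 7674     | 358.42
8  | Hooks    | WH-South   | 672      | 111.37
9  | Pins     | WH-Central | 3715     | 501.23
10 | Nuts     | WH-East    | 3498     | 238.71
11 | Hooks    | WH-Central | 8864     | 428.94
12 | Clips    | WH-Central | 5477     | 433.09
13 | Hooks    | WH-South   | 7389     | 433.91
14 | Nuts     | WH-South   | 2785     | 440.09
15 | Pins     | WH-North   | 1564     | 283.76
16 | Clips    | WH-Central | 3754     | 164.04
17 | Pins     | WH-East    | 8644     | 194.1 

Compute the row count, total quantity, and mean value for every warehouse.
SELECT warehouse,
       COUNT(*) as cnt,
       SUM(quantity) as total_quantity,
       AVG(value) as avg_value
FROM inventory
GROUP BY warehouse

Result:
  WH-Central: 7 records, 34653 total quantity, 325.21 avg value
  WH-East: 3 records, 20067 total quantity, 334.42 avg value
  WH-North: 4 records, 8994 total quantity, 145.17 avg value
  WH-South: 3 records, 10846 total quantity, 328.46 avg value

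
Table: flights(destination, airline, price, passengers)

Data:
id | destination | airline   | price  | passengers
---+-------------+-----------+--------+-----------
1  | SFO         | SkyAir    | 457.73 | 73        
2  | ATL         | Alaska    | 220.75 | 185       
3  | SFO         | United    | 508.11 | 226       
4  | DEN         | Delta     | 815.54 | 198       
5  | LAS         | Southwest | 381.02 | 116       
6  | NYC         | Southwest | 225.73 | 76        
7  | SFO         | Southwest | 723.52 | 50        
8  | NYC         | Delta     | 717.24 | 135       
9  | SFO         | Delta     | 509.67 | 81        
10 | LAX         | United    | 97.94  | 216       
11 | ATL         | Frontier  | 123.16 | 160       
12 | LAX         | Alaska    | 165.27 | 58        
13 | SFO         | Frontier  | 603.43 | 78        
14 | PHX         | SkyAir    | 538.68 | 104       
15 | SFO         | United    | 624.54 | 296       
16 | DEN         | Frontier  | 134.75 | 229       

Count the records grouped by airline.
SELECT airline, COUNT(*) as count
FROM flights
GROUP BY airline

Result:
  Alaska: 2
  Delta: 3
  Frontier: 3
  SkyAir: 2
  Southwest: 3
  United: 3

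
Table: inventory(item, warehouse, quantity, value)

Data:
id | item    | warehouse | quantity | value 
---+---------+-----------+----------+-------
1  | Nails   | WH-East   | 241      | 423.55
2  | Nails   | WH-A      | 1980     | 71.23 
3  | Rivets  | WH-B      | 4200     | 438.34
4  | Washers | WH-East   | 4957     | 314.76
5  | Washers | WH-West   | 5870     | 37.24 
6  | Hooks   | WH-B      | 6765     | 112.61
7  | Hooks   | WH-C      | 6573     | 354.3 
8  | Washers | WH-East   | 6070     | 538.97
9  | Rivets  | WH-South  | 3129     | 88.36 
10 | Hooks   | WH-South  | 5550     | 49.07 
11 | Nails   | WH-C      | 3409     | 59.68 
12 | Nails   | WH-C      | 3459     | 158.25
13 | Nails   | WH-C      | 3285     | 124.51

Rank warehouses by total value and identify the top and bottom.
SELECT warehouse, SUM(value)
FROM inventory
GROUP BY warehouse
ORDER BY SUM(value)

All groups:
  WH-West: 37.24
  WH-A: 71.23
  WH-South: 137.43
  WH-B: 550.95
  WH-C: 696.74
  WH-East: 1277.28

Highest: WH-East (1277.28)
Lowest: WH-West (37.24)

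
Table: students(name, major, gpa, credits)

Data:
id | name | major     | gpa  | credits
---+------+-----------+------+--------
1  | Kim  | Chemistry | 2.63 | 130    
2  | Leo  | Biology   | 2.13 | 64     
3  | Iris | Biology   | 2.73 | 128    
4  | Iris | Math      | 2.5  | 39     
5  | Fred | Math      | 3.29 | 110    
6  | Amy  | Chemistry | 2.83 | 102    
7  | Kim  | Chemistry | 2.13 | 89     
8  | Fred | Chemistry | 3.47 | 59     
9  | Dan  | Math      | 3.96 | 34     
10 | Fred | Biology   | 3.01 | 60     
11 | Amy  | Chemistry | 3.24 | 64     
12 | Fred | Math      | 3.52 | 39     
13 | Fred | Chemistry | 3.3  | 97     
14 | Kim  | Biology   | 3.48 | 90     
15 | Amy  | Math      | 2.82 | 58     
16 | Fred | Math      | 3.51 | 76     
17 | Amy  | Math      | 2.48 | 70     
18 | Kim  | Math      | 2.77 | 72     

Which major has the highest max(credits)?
SELECT major, MAX(credits) as val
FROM students
GROUP BY major
ORDER BY val DESC
LIMIT 1

Result: Chemistry with max(credits) = 130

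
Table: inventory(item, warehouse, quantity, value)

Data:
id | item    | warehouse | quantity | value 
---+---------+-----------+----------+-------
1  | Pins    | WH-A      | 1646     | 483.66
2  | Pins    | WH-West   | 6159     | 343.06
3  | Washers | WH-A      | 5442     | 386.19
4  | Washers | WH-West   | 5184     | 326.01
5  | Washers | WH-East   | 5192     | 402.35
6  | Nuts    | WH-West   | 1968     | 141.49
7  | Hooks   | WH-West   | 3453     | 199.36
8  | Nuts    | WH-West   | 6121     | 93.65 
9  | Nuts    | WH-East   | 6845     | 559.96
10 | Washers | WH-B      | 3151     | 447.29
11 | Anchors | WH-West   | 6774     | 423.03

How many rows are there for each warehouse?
SELECT warehouse, COUNT(*) as count
FROM inventory
GROUP BY warehouse

Result:
  WH-A: 2
  WH-B: 1
  WH-East: 2
  WH-West: 6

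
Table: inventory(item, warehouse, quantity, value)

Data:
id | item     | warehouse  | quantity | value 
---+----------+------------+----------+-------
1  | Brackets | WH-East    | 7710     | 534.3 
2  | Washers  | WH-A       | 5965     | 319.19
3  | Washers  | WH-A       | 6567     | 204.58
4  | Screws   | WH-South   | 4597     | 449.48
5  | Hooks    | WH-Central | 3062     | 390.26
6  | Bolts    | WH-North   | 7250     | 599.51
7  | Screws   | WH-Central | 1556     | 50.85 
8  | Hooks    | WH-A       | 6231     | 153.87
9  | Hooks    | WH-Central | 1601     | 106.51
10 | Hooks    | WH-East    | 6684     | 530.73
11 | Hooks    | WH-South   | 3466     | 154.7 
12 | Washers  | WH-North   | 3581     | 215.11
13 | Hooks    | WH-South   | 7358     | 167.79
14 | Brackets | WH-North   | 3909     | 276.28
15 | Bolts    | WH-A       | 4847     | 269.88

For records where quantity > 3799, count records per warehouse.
SELECT warehouse, COUNT(*)
FROM inventory
WHERE quantity > 3799
GROUP BY warehouse

Note: WHERE filters rows before grouping.

Result:
  WH-A: 4
  WH-East: 2
  WH-North: 2
  WH-South: 2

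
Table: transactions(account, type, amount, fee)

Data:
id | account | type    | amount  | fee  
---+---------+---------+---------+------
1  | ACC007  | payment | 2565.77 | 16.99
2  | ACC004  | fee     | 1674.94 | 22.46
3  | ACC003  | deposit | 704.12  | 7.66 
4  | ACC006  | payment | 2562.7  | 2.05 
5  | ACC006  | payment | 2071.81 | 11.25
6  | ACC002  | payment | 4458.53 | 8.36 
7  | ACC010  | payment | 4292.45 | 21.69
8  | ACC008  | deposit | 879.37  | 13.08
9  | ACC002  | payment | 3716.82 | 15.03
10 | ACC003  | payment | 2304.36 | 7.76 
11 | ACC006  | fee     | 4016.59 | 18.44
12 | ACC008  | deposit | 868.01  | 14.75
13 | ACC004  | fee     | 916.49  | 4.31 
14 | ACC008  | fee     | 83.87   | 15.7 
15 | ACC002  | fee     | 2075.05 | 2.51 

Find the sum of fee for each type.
SELECT type, SUM(fee) as result
FROM transactions
GROUP BY type

Result:
  deposit: 35.49
  fee: 63.42
  payment: 83.13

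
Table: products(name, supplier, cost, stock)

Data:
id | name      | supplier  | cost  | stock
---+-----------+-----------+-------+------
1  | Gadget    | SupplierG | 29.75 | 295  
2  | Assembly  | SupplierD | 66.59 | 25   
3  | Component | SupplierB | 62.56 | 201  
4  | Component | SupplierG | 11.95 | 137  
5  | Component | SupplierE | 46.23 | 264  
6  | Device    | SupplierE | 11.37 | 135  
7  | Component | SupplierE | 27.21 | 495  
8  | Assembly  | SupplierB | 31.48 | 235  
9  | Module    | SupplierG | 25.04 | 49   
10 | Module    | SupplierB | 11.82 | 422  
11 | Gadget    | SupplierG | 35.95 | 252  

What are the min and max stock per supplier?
SELECT supplier, MIN(stock), MAX(stock)
FROM products
GROUP BY supplier

Result:
  SupplierB: min=201, max=422
  SupplierD: min=25, max=25
  SupplierE: min=135, max=495
  SupplierG: min=49, max=295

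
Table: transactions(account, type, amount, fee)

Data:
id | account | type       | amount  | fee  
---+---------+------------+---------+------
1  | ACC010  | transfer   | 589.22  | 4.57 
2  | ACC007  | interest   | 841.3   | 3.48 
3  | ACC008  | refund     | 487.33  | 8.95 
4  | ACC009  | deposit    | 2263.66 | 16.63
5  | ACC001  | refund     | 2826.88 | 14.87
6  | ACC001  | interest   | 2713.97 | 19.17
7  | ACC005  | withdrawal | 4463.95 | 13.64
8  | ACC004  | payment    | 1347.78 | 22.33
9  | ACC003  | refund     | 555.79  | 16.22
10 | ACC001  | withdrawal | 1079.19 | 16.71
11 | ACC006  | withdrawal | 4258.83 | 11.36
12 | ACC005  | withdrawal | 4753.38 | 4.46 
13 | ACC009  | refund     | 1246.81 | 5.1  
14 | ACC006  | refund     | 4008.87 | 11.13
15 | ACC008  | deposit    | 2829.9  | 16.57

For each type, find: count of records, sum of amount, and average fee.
SELECT type,
       COUNT(*) as cnt,
       SUM(amount) as total_amount,
       AVG(fee) as avg_fee
FROM transactions
GROUP BY type

Result:
  deposit: 2 records, 5093.56 total amount, 16.60 avg fee
  interest: 2 records, 3555.27 total amount, 11.33 avg fee
  payment: 1 records, 1347.78 total amount, 22.33 avg fee
  refund: 5 records, 9125.68 total amount, 11.25 avg fee
  transfer: 1 records, 589.22 total amount, 4.57 avg fee
  withdrawal: 4 records, 14555.35 total amount, 11.54 avg fee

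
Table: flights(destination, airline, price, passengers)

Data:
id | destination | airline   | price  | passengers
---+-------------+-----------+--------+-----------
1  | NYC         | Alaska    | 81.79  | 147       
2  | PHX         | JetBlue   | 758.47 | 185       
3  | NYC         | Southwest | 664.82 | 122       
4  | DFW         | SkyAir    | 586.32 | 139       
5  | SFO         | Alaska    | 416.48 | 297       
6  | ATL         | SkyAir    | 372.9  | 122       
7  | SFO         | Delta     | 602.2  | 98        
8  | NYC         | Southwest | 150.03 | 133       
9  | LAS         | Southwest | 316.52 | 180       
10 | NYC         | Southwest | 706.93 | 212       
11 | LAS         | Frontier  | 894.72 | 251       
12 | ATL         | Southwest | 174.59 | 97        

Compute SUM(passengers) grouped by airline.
SELECT airline, SUM(passengers) as result
FROM flights
GROUP BY airline

Result:
  Alaska: 444
  Delta: 98
  Frontier: 251
  JetBlue: 185
  SkyAir: 261
  Southwest: 744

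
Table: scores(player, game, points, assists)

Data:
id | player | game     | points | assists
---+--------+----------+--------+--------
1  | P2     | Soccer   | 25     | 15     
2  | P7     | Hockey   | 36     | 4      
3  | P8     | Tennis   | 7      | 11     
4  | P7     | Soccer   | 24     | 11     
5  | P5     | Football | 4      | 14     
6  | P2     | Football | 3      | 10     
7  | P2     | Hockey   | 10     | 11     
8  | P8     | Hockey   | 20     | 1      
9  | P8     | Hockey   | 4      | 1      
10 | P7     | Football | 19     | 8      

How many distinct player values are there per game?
SELECT game, COUNT(DISTINCT player)
FROM scores
GROUP BY game

Result:
  Football: 3 distinct
  Hockey: 3 distinct
  Soccer: 2 distinct
  Tennis: 1 distinct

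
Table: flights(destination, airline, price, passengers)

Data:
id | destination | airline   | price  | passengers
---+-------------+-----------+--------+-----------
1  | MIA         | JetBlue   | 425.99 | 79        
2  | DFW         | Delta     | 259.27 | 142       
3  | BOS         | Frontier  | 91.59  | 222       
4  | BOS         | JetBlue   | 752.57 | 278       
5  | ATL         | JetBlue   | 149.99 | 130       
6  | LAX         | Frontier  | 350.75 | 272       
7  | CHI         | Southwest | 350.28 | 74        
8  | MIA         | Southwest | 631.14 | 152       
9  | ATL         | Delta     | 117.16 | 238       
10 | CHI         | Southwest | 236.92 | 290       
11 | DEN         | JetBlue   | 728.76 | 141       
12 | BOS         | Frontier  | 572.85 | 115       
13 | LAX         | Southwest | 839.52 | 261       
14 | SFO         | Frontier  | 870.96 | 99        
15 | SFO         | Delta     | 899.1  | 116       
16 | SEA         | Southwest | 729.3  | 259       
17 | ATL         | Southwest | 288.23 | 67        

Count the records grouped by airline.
SELECT airline, COUNT(*) as count
FROM flights
GROUP BY airline

Result:
  Delta: 3
  Frontier: 4
  JetBlue: 4
  Southwest: 6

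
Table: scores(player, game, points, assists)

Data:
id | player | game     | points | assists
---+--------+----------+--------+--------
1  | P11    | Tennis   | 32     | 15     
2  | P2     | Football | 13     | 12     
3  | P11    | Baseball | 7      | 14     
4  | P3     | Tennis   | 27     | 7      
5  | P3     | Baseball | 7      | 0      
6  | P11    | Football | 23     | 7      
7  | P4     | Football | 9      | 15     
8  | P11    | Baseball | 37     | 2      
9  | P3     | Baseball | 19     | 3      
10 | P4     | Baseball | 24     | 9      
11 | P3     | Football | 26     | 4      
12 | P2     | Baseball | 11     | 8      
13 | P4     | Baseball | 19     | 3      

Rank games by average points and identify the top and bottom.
SELECT game, AVG(points)
FROM scores
GROUP BY game
ORDER BY AVG(points)

All groups:
  Baseball: 17.71
  Football: 17.75
  Tennis: 29.50

Highest: Tennis (29.50)
Lowest: Baseball (17.71)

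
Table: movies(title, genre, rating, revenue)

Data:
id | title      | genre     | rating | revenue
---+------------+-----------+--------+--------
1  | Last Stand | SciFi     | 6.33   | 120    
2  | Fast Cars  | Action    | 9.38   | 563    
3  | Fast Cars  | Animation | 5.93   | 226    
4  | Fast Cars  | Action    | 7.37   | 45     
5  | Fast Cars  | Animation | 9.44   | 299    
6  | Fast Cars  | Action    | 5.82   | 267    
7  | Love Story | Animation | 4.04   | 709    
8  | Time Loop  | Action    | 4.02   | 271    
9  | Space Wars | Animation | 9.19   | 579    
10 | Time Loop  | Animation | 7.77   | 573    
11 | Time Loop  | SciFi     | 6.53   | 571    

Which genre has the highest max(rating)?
SELECT genre, MAX(rating) as val
FROM movies
GROUP BY genre
ORDER BY val DESC
LIMIT 1

Result: Animation with max(rating) = 9.44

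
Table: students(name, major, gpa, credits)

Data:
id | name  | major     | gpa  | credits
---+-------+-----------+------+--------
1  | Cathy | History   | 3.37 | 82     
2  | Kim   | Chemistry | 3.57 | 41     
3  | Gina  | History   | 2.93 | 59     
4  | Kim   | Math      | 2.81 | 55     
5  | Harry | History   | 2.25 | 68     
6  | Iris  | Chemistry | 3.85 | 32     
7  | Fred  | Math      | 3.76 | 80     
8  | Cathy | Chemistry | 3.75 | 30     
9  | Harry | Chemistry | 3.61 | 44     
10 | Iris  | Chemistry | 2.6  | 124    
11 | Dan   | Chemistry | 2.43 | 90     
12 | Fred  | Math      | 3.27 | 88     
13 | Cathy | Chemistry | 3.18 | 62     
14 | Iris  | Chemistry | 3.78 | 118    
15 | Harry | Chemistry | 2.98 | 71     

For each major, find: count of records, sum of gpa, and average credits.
SELECT major,
       COUNT(*) as cnt,
       SUM(gpa) as total_gpa,
       AVG(credits) as avg_credits
FROM students
GROUP BY major

Result:
  Chemistry: 9 records, 29.75 total gpa, 68.00 avg credits
  History: 3 records, 8.55 total gpa, 69.67 avg credits
  Math: 3 records, 9.84 total gpa, 74.33 avg credits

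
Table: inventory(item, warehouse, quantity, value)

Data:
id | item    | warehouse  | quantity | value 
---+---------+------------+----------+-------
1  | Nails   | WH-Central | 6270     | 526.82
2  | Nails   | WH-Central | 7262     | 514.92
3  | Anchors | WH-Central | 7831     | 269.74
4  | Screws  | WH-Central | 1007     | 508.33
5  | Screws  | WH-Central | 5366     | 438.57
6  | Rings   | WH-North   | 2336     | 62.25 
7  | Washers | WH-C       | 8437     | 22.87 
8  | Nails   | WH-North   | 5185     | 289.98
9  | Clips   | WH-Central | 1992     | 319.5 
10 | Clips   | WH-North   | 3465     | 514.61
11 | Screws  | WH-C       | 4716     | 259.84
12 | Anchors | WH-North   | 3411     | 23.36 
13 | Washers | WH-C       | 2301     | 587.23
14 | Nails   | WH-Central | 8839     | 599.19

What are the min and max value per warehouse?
SELECT warehouse, MIN(value), MAX(value)
FROM inventory
GROUP BY warehouse

Result:
  WH-C: min=22.87, max=587.23
  WH-Central: min=269.74, max=599.19
  WH-North: min=23.36, max=514.61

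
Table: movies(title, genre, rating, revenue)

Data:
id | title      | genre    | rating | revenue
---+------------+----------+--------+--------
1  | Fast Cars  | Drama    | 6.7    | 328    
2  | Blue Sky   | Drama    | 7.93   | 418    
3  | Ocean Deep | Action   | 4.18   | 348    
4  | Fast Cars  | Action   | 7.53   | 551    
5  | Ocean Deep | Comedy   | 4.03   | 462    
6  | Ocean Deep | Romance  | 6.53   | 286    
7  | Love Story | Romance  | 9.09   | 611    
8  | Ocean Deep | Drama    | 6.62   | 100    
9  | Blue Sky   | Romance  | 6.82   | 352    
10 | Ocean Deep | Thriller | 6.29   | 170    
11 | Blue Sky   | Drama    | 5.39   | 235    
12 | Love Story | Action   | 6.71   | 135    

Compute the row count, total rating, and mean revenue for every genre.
SELECT genre,
       COUNT(*) as cnt,
       SUM(rating) as total_rating,
       AVG(revenue) as avg_revenue
FROM movies
GROUP BY genre

Result:
  Action: 3 records, 18.42 total rating, 344.67 avg revenue
  Comedy: 1 records, 4.03 total rating, 462.00 avg revenue
  Drama: 4 records, 26.64 total rating, 270.25 avg revenue
  Romance: 3 records, 22.44 total rating, 416.33 avg revenue
  Thriller: 1 records, 6.29 total rating, 170.00 avg revenue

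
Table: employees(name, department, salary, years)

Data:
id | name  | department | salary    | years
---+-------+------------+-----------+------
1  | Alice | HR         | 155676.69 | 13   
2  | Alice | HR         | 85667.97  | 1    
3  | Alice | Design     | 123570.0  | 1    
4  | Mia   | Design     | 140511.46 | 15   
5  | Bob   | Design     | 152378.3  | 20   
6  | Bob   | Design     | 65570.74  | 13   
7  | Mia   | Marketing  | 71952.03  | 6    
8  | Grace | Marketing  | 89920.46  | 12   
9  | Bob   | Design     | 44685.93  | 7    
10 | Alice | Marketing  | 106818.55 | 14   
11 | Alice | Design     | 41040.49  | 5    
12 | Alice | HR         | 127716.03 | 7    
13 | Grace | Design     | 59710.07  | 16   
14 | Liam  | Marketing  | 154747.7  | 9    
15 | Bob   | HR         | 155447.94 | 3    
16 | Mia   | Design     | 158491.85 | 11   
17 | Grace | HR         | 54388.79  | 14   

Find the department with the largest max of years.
SELECT department, MAX(years) as val
FROM employees
GROUP BY department
ORDER BY val DESC
LIMIT 1

Result: Design with max(years) = 20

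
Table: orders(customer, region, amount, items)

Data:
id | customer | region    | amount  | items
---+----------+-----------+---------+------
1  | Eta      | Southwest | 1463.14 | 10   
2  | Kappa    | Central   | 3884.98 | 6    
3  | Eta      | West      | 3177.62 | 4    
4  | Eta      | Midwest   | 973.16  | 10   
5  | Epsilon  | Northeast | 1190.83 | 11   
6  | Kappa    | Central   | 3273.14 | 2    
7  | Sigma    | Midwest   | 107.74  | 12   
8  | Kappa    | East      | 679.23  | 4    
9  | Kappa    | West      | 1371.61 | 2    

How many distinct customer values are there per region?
SELECT region, COUNT(DISTINCT customer)
FROM orders
GROUP BY region

Result:
  Central: 1 distinct
  East: 1 distinct
  Midwest: 2 distinct
  Northeast: 1 distinct
  Southwest: 1 distinct
  West: 2 distinct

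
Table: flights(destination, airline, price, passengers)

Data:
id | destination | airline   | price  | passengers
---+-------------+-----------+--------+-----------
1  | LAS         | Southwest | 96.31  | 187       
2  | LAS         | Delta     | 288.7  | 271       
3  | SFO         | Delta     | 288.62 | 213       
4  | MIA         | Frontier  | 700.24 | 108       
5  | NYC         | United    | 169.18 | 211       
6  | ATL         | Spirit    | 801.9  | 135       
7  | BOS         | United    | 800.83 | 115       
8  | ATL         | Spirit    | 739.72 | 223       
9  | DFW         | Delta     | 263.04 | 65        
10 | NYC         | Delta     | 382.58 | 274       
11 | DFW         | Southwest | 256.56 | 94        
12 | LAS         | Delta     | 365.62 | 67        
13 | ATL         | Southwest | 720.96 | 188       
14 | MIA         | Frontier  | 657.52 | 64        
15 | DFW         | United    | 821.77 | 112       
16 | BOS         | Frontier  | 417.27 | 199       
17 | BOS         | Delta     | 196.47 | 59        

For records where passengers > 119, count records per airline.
SELECT airline, COUNT(*)
FROM flights
WHERE passengers > 119
GROUP BY airline

Note: WHERE filters rows before grouping.

Result:
  Delta: 3
  Frontier: 1
  Southwest: 2
  Spirit: 2
  United: 1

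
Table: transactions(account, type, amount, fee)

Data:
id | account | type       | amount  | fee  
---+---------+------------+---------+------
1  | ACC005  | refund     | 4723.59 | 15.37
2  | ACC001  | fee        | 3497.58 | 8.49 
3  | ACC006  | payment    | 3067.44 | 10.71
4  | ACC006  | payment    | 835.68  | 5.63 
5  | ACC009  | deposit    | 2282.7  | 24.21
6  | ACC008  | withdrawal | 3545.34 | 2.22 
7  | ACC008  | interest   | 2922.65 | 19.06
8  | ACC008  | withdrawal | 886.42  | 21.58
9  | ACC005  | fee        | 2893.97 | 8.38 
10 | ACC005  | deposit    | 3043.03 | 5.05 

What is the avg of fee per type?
SELECT type, AVG(fee) as result
FROM transactions
GROUP BY type

Result:
  deposit: 14.63
  fee: 8.44
  interest: 19.06
  payment: 8.17
  refund: 15.37
  withdrawal: 11.90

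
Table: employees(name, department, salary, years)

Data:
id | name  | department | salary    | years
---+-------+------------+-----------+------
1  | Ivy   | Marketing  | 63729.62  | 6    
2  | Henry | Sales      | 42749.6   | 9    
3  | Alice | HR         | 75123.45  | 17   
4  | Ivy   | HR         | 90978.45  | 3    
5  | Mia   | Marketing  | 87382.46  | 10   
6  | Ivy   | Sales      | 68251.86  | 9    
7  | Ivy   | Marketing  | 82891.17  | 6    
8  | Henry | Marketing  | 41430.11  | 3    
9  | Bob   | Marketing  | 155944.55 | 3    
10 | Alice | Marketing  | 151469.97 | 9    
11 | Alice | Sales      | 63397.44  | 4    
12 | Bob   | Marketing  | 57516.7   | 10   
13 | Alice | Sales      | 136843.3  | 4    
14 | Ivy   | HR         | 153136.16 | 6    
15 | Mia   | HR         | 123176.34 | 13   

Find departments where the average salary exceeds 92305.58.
SELECT department, AVG(salary)
FROM employees
GROUP BY department
HAVING AVG(salary) > 92305.58

Result:
  HR: avg=110603.60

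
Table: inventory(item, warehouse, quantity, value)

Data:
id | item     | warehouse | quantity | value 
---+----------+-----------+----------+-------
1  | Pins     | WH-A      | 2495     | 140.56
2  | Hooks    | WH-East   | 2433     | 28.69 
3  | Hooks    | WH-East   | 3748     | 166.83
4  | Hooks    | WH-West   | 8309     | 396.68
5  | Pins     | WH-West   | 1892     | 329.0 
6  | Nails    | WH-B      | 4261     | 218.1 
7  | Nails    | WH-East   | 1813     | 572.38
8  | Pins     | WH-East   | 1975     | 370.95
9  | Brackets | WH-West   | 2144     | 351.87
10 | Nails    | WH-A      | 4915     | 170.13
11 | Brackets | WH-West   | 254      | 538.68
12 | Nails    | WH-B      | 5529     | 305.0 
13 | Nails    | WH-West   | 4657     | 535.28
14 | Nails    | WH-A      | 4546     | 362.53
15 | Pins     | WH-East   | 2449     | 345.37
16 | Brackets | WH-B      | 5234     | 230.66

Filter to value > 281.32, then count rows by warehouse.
SELECT warehouse, COUNT(*)
FROM inventory
WHERE value > 281.32
GROUP BY warehouse

Note: WHERE filters rows before grouping.

Result:
  WH-A: 1
  WH-B: 1
  WH-East: 3
  WH-West: 5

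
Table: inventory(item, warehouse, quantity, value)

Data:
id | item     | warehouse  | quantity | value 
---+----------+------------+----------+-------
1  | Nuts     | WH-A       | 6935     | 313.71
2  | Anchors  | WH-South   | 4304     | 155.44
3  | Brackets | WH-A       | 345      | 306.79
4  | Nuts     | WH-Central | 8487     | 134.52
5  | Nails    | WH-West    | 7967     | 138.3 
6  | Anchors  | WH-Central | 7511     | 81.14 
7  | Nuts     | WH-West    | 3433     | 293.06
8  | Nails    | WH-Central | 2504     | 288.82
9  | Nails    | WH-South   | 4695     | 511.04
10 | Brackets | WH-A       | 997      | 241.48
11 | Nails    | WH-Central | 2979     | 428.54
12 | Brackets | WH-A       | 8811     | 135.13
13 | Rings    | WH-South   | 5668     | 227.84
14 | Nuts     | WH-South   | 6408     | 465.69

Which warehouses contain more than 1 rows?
SELECT warehouse, COUNT(*) as cnt
FROM inventory
GROUP BY warehouse
HAVING COUNT(*) > 1

Result:
  WH-A: 4
  WH-Central: 4
  WH-South: 4
  WH-West: 2

Note: HAVING filters groups after aggregation, WHERE filters rows before.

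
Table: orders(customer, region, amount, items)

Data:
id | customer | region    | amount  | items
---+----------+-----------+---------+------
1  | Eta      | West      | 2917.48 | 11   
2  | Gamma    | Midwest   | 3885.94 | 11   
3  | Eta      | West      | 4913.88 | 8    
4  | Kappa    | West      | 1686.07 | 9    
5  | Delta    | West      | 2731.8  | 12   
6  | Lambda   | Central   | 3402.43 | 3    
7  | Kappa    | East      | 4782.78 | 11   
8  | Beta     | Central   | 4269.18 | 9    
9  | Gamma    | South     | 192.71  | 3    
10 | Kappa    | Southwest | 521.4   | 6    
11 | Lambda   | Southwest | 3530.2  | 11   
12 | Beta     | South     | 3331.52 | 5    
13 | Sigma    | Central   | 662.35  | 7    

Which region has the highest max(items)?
SELECT region, MAX(items) as val
FROM orders
GROUP BY region
ORDER BY val DESC
LIMIT 1

Result: West with max(items) = 12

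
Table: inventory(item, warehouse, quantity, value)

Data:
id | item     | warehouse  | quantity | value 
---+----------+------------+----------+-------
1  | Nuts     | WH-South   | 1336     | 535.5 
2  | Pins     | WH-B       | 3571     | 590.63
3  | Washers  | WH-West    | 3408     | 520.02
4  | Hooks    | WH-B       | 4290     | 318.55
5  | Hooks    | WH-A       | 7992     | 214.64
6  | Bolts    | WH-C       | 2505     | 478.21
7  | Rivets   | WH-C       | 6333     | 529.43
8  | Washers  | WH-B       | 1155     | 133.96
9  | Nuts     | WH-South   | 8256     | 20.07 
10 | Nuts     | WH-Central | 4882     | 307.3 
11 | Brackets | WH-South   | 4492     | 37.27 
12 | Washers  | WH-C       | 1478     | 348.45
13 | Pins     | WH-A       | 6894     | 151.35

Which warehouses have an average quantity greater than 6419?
SELECT warehouse, AVG(quantity)
FROM inventory
GROUP BY warehouse
HAVING AVG(quantity) > 6419

Result:
  WH-A: avg=7443.00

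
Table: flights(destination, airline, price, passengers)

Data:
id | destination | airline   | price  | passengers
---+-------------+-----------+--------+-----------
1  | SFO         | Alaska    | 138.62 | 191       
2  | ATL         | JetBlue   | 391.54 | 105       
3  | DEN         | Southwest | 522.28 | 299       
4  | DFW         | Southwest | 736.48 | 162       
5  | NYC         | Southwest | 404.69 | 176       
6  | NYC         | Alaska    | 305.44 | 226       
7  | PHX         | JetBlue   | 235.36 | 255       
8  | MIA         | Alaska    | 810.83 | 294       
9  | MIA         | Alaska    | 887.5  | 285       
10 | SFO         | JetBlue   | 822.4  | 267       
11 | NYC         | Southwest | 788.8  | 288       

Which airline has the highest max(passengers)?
SELECT airline, MAX(passengers) as val
FROM flights
GROUP BY airline
ORDER BY val DESC
LIMIT 1

Result: Southwest with max(passengers) = 299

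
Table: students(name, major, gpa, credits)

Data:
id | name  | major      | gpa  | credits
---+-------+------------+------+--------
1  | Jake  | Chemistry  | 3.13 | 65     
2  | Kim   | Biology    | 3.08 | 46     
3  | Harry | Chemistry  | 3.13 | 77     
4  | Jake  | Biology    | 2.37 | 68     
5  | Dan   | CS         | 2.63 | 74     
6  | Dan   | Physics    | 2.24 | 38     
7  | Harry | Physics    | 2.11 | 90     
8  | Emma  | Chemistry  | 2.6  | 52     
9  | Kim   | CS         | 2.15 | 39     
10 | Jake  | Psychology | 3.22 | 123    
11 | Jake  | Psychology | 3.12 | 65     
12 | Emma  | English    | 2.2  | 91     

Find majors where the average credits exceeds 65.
SELECT major, AVG(credits)
FROM students
GROUP BY major
HAVING AVG(credits) > 65

Result:
  English: avg=91.00
  Psychology: avg=94.00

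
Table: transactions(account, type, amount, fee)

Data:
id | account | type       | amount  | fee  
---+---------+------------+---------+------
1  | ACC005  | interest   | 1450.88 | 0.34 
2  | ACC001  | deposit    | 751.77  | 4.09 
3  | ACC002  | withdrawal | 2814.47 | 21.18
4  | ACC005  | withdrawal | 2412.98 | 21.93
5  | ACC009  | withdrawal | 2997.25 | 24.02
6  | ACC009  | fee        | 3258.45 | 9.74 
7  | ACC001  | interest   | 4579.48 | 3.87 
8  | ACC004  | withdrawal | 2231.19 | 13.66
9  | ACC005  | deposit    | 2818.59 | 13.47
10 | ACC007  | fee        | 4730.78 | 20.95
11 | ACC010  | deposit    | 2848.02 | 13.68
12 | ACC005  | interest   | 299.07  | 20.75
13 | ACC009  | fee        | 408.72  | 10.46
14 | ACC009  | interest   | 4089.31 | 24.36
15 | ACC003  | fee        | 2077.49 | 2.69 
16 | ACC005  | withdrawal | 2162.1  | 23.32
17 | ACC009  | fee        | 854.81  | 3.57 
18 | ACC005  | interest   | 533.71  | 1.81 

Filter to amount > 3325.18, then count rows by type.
SELECT type, COUNT(*)
FROM transactions
WHERE amount > 3325.18
GROUP BY type

Note: WHERE filters rows before grouping.

Result:
  fee: 1
  interest: 2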